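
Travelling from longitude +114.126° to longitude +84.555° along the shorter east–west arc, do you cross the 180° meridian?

Signed shortest Δλ = ((84.555 − 114.126 + 180) mod 360) − 180 = -29.571°.
Going west by 29.571° from +114.126° reaches +84.555° without touching 180°.

No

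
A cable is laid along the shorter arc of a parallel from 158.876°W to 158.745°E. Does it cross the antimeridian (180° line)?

Yes

Naïve |158.745 − -158.876| = 317.621° > 180°, so the shorter arc goes the other way round — across 180°.
Signed shortest Δλ = ((158.745 − -158.876 + 180) mod 360) − 180 = -42.379°.
Going west by 42.379° from -158.876° passes through 180° before reaching +158.745°.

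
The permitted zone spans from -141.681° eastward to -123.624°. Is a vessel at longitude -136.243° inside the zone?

Yes

Band width going east from -141.681° to -123.624°: ((-123.624 − -141.681) mod 360) = 18.057°.
Offset of -136.243° east of the west edge: ((-136.243 − -141.681) mod 360) = 5.438°.
5.438° ≤ 18.057° ⇒ inside.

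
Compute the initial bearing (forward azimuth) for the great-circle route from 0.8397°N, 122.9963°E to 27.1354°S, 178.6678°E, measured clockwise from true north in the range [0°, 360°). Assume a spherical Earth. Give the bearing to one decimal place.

Δλ = 178.6678 − 122.9963 = 55.6715°.
θ = atan2( sin Δλ · cos φ₂ , cos φ₁ · sin φ₂ − sin φ₁ · cos φ₂ · cos Δλ )
  = atan2(0.73492, -0.46340) = 122.233° → normalised to [0°, 360°): 122.233°.

122.2°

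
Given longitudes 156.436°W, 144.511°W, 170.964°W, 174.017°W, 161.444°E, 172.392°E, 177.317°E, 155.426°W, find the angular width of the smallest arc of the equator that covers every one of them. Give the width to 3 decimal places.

54.045°

Sort the longitudes: -174.017°, -170.964°, -156.436°, -155.426°, -144.511°, +161.444°, +172.392°, +177.317°.
Eastward gaps between consecutive values (wrapping around): 3.053°, 14.528°, 1.010°, 10.915°, 305.955°, 10.948°, 4.925°, 8.666°.
Largest gap = 305.955° ⇒ minimal covering band is its complement: 360° − 305.955° = 54.045°.
Band runs from +161.444° eastward to -144.511°, crossing the antimeridian.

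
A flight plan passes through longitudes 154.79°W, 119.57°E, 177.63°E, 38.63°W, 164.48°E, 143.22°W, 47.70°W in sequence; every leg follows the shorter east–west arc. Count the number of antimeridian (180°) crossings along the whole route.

4

Leg 1: -154.79° → +119.57°, shortest Δλ = -85.64° (west) — crosses 180°.
Leg 2: +119.57° → +177.63°, shortest Δλ = 58.06° (east) — does not cross 180°.
Leg 3: +177.63° → -38.63°, shortest Δλ = 143.74° (east) — crosses 180°.
Leg 4: -38.63° → +164.48°, shortest Δλ = -156.89° (west) — crosses 180°.
Leg 5: +164.48° → -143.22°, shortest Δλ = 52.3° (east) — crosses 180°.
Leg 6: -143.22° → -47.70°, shortest Δλ = 95.52° (east) — does not cross 180°.
Total crossings: 4.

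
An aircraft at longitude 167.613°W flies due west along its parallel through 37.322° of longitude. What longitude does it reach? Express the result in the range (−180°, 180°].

155.065°E

Start at -167.613°; shift −37.322° → -204.935°.
-204.935° lies outside (−180°, 180°]; add 360° → +155.065°.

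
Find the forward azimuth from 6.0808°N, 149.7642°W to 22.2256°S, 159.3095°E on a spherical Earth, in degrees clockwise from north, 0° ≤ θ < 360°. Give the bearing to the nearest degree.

Δλ = 159.3095 − -149.7642 = 309.0737°; wrapped into (−180°, 180°]: -50.9263°.
θ = atan2( sin Δλ · cos φ₂ , cos φ₁ · sin φ₂ − sin φ₁ · cos φ₂ · cos Δλ )
  = atan2(-0.71866, -0.43794) = -121.357° → normalised to [0°, 360°): 238.643°.

239°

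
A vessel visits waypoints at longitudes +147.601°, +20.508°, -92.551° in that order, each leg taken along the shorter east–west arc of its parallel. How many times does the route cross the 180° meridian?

0

Leg 1: +147.601° → +20.508°, shortest Δλ = -127.093° (west) — does not cross 180°.
Leg 2: +20.508° → -92.551°, shortest Δλ = -113.059° (west) — does not cross 180°.
Total crossings: 0.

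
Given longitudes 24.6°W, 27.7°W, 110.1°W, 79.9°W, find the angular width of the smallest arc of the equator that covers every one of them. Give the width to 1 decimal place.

Sort the longitudes: -110.1°, -79.9°, -27.7°, -24.6°.
Eastward gaps between consecutive values (wrapping around): 30.2°, 52.2°, 3.1°, 274.5°.
Largest gap = 274.5° ⇒ minimal covering band is its complement: 360° − 274.5° = 85.5°.
Band runs from -110.1° eastward to -24.6°.

85.5°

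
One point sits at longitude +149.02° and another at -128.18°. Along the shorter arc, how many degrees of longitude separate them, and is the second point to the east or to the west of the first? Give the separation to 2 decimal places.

Raw difference: -128.18 − 149.02 = -277.2°.
Normalise into (−180°, 180°]: -277.2° + 360° = 82.8°.
Positive ⇒ the second point lies to the east; separation 82.80°.

82.80° east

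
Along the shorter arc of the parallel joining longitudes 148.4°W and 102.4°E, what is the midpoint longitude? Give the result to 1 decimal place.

157.0°E

Signed shortest Δλ from -148.4° to +102.4° is -109.2°.
Midpoint longitude = -148.4° + (-109.2°)/2 = -148.4° − 54.6° = -203.0°.
Normalise into (−180°, 180°]: +157.0°.
(The naïve average (-148.4 + +102.4)/2 = -23.0° is on the wrong side of the globe.)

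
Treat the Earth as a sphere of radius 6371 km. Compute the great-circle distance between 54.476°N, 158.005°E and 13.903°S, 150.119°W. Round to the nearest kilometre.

Δλ = -150.119 − 158.005 = -308.124°; wrapped into (−180°, 180°]: 51.876°.
Δφ = -13.903 − 54.476 = -68.379°.
a = sin²(Δφ/2) + cos φ₁ · cos φ₂ · sin²(Δλ/2) = 0.423674.
c = 2·atan2(√a, √(1−a)) = 1.41755 rad → d = 6371·c ≈ 9031.19 km.

9031 km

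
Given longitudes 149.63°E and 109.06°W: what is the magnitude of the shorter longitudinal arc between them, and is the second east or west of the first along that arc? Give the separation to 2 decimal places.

101.31° east

Raw difference: -109.06 − 149.63 = -258.69°.
Normalise into (−180°, 180°]: -258.69° + 360° = 101.31°.
Positive ⇒ the second point lies to the east; separation 101.31°.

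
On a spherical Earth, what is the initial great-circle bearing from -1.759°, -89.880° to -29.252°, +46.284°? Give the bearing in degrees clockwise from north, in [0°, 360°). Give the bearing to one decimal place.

Δλ = 46.284 − -89.880 = 136.164°.
θ = atan2( sin Δλ · cos φ₂ , cos φ₁ · sin φ₂ − sin φ₁ · cos φ₂ · cos Δλ )
  = atan2(0.60428, -0.50774) = 130.038° → normalised to [0°, 360°): 130.038°.

130.0°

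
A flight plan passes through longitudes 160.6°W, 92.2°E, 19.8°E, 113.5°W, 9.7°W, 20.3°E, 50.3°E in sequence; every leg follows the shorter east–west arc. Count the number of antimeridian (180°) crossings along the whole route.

Leg 1: -160.6° → +92.2°, shortest Δλ = -107.2° (west) — crosses 180°.
Leg 2: +92.2° → +19.8°, shortest Δλ = -72.4° (west) — does not cross 180°.
Leg 3: +19.8° → -113.5°, shortest Δλ = -133.3° (west) — does not cross 180°.
Leg 4: -113.5° → -9.7°, shortest Δλ = 103.8° (east) — does not cross 180°.
Leg 5: -9.7° → +20.3°, shortest Δλ = 30.0° (east) — does not cross 180°.
Leg 6: +20.3° → +50.3°, shortest Δλ = 30.0° (east) — does not cross 180°.
Total crossings: 1.

1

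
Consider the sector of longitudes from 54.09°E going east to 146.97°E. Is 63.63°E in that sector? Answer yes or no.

Band width going east from +54.09° to +146.97°: ((146.97 − 54.09) mod 360) = 92.88°.
Offset of +63.63° east of the west edge: ((63.63 − 54.09) mod 360) = 9.54°.
9.54° ≤ 92.88° ⇒ inside.

Yes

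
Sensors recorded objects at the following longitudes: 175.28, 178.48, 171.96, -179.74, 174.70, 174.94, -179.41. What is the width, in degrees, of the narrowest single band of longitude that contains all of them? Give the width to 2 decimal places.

8.63°

Sort the longitudes: -179.74°, -179.41°, +171.96°, +174.70°, +174.94°, +175.28°, +178.48°.
Eastward gaps between consecutive values (wrapping around): 0.33°, 351.37°, 2.74°, 0.24°, 0.34°, 3.20°, 1.78°.
Largest gap = 351.37° ⇒ minimal covering band is its complement: 360° − 351.37° = 8.63°.
Band runs from +171.96° eastward to -179.41°, crossing the antimeridian.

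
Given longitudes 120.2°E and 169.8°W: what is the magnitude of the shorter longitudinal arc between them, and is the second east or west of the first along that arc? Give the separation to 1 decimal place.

Raw difference: -169.8 − 120.2 = -290.0°.
Normalise into (−180°, 180°]: -290.0° + 360° = 70.0°.
Positive ⇒ the second point lies to the east; separation 70.0°.

70.0° east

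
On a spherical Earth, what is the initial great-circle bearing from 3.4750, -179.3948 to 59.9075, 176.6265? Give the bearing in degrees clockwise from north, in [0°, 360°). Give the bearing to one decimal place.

357.6°

Δλ = 176.6265 − -179.3948 = 356.0213°; wrapped into (−180°, 180°]: -3.9787°.
θ = atan2( sin Δλ · cos φ₂ , cos φ₁ · sin φ₂ − sin φ₁ · cos φ₂ · cos Δλ )
  = atan2(-0.03479, 0.83331) = -2.391° → normalised to [0°, 360°): 357.609°.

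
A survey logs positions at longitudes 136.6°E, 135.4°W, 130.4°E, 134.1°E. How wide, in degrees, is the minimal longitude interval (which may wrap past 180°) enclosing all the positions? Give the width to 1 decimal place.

Sort the longitudes: -135.4°, +130.4°, +134.1°, +136.6°.
Eastward gaps between consecutive values (wrapping around): 265.8°, 3.7°, 2.5°, 88.0°.
Largest gap = 265.8° ⇒ minimal covering band is its complement: 360° − 265.8° = 94.2°.
Band runs from +130.4° eastward to -135.4°, crossing the antimeridian.

94.2°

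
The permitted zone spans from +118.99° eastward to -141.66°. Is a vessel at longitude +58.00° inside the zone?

No

Band width going east from +118.99° to -141.66°: ((-141.66 − 118.99) mod 360) = 99.35°.
Offset of +58.00° east of the west edge: ((58.00 − 118.99) mod 360) = 299.01°.
299.01° > 99.35° ⇒ outside.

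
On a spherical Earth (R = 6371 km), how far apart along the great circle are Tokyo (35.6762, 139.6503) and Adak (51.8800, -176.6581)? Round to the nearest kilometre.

3867 km

Δλ = -176.6581 − 139.6503 = -316.3084°; wrapped into (−180°, 180°]: 43.6916°.
Δφ = 51.8800 − 35.6762 = 16.2038°.
a = sin²(Δφ/2) + cos φ₁ · cos φ₂ · sin²(Δλ/2) = 0.089297.
c = 2·atan2(√a, √(1−a)) = 0.60692 rad → d = 6371·c ≈ 3866.72 km.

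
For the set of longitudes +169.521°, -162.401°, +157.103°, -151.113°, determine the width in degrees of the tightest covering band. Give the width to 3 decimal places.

51.784°

Sort the longitudes: -162.401°, -151.113°, +157.103°, +169.521°.
Eastward gaps between consecutive values (wrapping around): 11.288°, 308.216°, 12.418°, 28.078°.
Largest gap = 308.216° ⇒ minimal covering band is its complement: 360° − 308.216° = 51.784°.
Band runs from +157.103° eastward to -151.113°, crossing the antimeridian.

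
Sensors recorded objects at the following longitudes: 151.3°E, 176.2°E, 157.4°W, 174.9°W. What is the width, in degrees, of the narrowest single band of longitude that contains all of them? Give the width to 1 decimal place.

Sort the longitudes: -174.9°, -157.4°, +151.3°, +176.2°.
Eastward gaps between consecutive values (wrapping around): 17.5°, 308.7°, 24.9°, 8.9°.
Largest gap = 308.7° ⇒ minimal covering band is its complement: 360° − 308.7° = 51.3°.
Band runs from +151.3° eastward to -157.4°, crossing the antimeridian.

51.3°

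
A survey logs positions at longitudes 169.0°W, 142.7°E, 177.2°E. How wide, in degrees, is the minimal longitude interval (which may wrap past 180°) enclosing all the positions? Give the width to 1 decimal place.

48.3°

Sort the longitudes: -169.0°, +142.7°, +177.2°.
Eastward gaps between consecutive values (wrapping around): 311.7°, 34.5°, 13.8°.
Largest gap = 311.7° ⇒ minimal covering band is its complement: 360° − 311.7° = 48.3°.
Band runs from +142.7° eastward to -169.0°, crossing the antimeridian.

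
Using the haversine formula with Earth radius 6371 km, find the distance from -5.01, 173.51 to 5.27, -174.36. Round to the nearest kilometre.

1767 km

Δλ = -174.36 − 173.51 = -347.87°; wrapped into (−180°, 180°]: 12.13°.
Δφ = 5.27 − -5.01 = 10.28°.
a = sin²(Δφ/2) + cos φ₁ · cos φ₂ · sin²(Δλ/2) = 0.019100.
c = 2·atan2(√a, √(1−a)) = 0.27729 rad → d = 6371·c ≈ 1766.63 km.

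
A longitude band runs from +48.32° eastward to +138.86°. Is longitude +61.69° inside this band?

Band width going east from +48.32° to +138.86°: ((138.86 − 48.32) mod 360) = 90.54°.
Offset of +61.69° east of the west edge: ((61.69 − 48.32) mod 360) = 13.37°.
13.37° ≤ 90.54° ⇒ inside.

Yes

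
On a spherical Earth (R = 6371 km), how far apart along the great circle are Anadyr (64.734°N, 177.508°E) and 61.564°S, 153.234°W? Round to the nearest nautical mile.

7695 nmi

Δλ = -153.234 − 177.508 = -330.742°; wrapped into (−180°, 180°]: 29.258°.
Δφ = -61.564 − 64.734 = -126.298°.
a = sin²(Δφ/2) + cos φ₁ · cos φ₂ · sin²(Δλ/2) = 0.808957.
c = 2·atan2(√a, √(1−a)) = 2.23688 rad → d = 6371·c ≈ 14251.18 km ≈ 7695.02 nmi.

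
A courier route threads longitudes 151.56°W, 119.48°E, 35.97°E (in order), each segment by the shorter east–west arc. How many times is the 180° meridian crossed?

Leg 1: -151.56° → +119.48°, shortest Δλ = -88.96° (west) — crosses 180°.
Leg 2: +119.48° → +35.97°, shortest Δλ = -83.51° (west) — does not cross 180°.
Total crossings: 1.

1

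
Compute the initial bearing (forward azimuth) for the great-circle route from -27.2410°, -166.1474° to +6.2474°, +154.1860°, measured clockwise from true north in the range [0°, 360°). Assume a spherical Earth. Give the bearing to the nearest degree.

Δλ = 154.1860 − -166.1474 = 320.3334°; wrapped into (−180°, 180°]: -39.6666°.
θ = atan2( sin Δλ · cos φ₂ , cos φ₁ · sin φ₂ − sin φ₁ · cos φ₂ · cos Δλ )
  = atan2(-0.63453, 0.44701) = -54.836° → normalised to [0°, 360°): 305.164°.

305°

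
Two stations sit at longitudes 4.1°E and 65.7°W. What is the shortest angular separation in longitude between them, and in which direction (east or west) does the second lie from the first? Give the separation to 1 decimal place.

Raw difference: -65.7 − 4.1 = -69.8°.
Normalise into (−180°, 180°]: -69.8° stays -69.8°.
Negative ⇒ the second point lies to the west; separation 69.8°.

69.8° west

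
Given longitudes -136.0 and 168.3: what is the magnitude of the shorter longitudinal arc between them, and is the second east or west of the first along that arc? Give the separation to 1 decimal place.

Raw difference: 168.3 − -136.0 = 304.3°.
Normalise into (−180°, 180°]: 304.3° − 360° = -55.7°.
Negative ⇒ the second point lies to the west; separation 55.7°.

55.7° west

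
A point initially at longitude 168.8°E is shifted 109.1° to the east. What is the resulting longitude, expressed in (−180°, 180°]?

82.1°W

Start at +168.8°; shift +109.1° → +277.9°.
+277.9° lies outside (−180°, 180°]; subtract 360° → -82.1°.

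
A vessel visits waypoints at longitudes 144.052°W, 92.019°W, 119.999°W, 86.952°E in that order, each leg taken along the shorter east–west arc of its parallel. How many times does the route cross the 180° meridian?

1

Leg 1: -144.052° → -92.019°, shortest Δλ = 52.033° (east) — does not cross 180°.
Leg 2: -92.019° → -119.999°, shortest Δλ = -27.98° (west) — does not cross 180°.
Leg 3: -119.999° → +86.952°, shortest Δλ = -153.049° (west) — crosses 180°.
Total crossings: 1.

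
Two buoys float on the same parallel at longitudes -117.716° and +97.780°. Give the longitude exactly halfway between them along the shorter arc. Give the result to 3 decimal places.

Signed shortest Δλ from -117.716° to +97.780° is -144.504°.
Midpoint longitude = -117.716° + (-144.504°)/2 = -117.716° − 72.252° = -189.968°.
Normalise into (−180°, 180°]: +170.032°.
(The naïve average (-117.716 + +97.780)/2 = -9.968° is on the wrong side of the globe.)

+170.032°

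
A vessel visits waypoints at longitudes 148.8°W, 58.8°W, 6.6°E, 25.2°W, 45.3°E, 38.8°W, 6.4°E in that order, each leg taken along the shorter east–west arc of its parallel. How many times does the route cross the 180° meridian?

0

Leg 1: -148.8° → -58.8°, shortest Δλ = 90.0° (east) — does not cross 180°.
Leg 2: -58.8° → +6.6°, shortest Δλ = 65.4° (east) — does not cross 180°.
Leg 3: +6.6° → -25.2°, shortest Δλ = -31.8° (west) — does not cross 180°.
Leg 4: -25.2° → +45.3°, shortest Δλ = 70.5° (east) — does not cross 180°.
Leg 5: +45.3° → -38.8°, shortest Δλ = -84.1° (west) — does not cross 180°.
Leg 6: -38.8° → +6.4°, shortest Δλ = 45.2° (east) — does not cross 180°.
Total crossings: 0.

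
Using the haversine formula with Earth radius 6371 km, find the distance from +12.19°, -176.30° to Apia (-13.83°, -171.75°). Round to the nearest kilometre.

2936 km

Δλ = -171.75 − -176.30 = 4.55°.
Δφ = -13.83 − 12.19 = -26.02°.
a = sin²(Δφ/2) + cos φ₁ · cos φ₂ · sin²(Δλ/2) = 0.052175.
c = 2·atan2(√a, √(1−a)) = 0.46091 rad → d = 6371·c ≈ 2936.43 km.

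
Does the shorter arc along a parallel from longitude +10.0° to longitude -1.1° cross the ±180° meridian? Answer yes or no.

No

Signed shortest Δλ = ((-1.1 − 10.0 + 180) mod 360) − 180 = -11.1°.
Going west by 11.1° from +10.0° reaches -1.1° without touching 180°.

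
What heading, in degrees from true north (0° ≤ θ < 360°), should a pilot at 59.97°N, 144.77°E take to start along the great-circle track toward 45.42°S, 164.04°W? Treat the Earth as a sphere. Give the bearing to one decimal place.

Δλ = -164.04 − 144.77 = -308.81°; wrapped into (−180°, 180°]: 51.19°.
θ = atan2( sin Δλ · cos φ₂ , cos φ₁ · sin φ₂ − sin φ₁ · cos φ₂ · cos Δλ )
  = atan2(0.54694, -0.73732) = 143.432° → normalised to [0°, 360°): 143.432°.

143.4°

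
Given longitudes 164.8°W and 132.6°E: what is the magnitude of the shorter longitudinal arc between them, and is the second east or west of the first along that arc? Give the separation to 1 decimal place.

Raw difference: 132.6 − -164.8 = 297.4°.
Normalise into (−180°, 180°]: 297.4° − 360° = -62.6°.
Negative ⇒ the second point lies to the west; separation 62.6°.

62.6° west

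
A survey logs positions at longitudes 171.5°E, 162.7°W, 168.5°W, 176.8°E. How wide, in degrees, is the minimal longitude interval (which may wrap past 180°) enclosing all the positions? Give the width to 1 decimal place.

Sort the longitudes: -168.5°, -162.7°, +171.5°, +176.8°.
Eastward gaps between consecutive values (wrapping around): 5.8°, 334.2°, 5.3°, 14.7°.
Largest gap = 334.2° ⇒ minimal covering band is its complement: 360° − 334.2° = 25.8°.
Band runs from +171.5° eastward to -162.7°, crossing the antimeridian.

25.8°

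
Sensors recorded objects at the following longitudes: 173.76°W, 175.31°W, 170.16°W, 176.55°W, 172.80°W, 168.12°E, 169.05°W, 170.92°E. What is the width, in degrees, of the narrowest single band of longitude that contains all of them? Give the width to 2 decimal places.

22.83°

Sort the longitudes: -176.55°, -175.31°, -173.76°, -172.80°, -170.16°, -169.05°, +168.12°, +170.92°.
Eastward gaps between consecutive values (wrapping around): 1.24°, 1.55°, 0.96°, 2.64°, 1.11°, 337.17°, 2.80°, 12.53°.
Largest gap = 337.17° ⇒ minimal covering band is its complement: 360° − 337.17° = 22.83°.
Band runs from +168.12° eastward to -169.05°, crossing the antimeridian.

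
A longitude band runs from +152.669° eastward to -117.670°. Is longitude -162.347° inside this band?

Band width going east from +152.669° to -117.670°: ((-117.670 − 152.669) mod 360) = 89.661°.
Offset of -162.347° east of the west edge: ((-162.347 − 152.669) mod 360) = 44.984°.
44.984° ≤ 89.661° ⇒ inside.

Yes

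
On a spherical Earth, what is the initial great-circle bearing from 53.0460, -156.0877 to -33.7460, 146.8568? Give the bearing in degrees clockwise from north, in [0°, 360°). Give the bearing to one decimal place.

Δλ = 146.8568 − -156.0877 = 302.9445°; wrapped into (−180°, 180°]: -57.0555°.
θ = atan2( sin Δλ · cos φ₂ , cos φ₁ · sin φ₂ − sin φ₁ · cos φ₂ · cos Δλ )
  = atan2(-0.69780, -0.69532) = -134.898° → normalised to [0°, 360°): 225.102°.

225.1°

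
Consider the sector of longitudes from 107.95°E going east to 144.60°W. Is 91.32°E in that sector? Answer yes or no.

Band width going east from +107.95° to -144.60°: ((-144.60 − 107.95) mod 360) = 107.45°.
Offset of +91.32° east of the west edge: ((91.32 − 107.95) mod 360) = 343.37°.
343.37° > 107.45° ⇒ outside.

No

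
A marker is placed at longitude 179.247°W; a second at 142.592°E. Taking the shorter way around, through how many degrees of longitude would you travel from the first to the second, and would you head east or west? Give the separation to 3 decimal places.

38.161° west

Raw difference: 142.592 − -179.247 = 321.839°.
Normalise into (−180°, 180°]: 321.839° − 360° = -38.161°.
Negative ⇒ the second point lies to the west; separation 38.161°.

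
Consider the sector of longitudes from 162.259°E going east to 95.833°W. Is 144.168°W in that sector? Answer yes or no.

Yes

Band width going east from +162.259° to -95.833°: ((-95.833 − 162.259) mod 360) = 101.908°.
Offset of -144.168° east of the west edge: ((-144.168 − 162.259) mod 360) = 53.573°.
53.573° ≤ 101.908° ⇒ inside.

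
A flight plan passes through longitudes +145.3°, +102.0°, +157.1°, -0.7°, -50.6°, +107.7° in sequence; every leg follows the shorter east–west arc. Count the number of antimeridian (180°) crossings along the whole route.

Leg 1: +145.3° → +102.0°, shortest Δλ = -43.3° (west) — does not cross 180°.
Leg 2: +102.0° → +157.1°, shortest Δλ = 55.1° (east) — does not cross 180°.
Leg 3: +157.1° → -0.7°, shortest Δλ = -157.8° (west) — does not cross 180°.
Leg 4: -0.7° → -50.6°, shortest Δλ = -49.9° (west) — does not cross 180°.
Leg 5: -50.6° → +107.7°, shortest Δλ = 158.3° (east) — does not cross 180°.
Total crossings: 0.

0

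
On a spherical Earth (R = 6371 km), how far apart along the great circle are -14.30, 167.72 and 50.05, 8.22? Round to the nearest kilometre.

15628 km

Δλ = 8.22 − 167.72 = -159.50°.
Δφ = 50.05 − -14.30 = 64.35°.
a = sin²(Δφ/2) + cos φ₁ · cos φ₂ · sin²(Δλ/2) = 0.886085.
c = 2·atan2(√a, √(1−a)) = 2.45305 rad → d = 6371·c ≈ 15628.35 km.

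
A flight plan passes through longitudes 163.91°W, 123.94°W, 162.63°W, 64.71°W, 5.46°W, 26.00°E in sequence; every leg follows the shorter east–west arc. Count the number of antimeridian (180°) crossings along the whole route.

Leg 1: -163.91° → -123.94°, shortest Δλ = 39.97° (east) — does not cross 180°.
Leg 2: -123.94° → -162.63°, shortest Δλ = -38.69° (west) — does not cross 180°.
Leg 3: -162.63° → -64.71°, shortest Δλ = 97.92° (east) — does not cross 180°.
Leg 4: -64.71° → -5.46°, shortest Δλ = 59.25° (east) — does not cross 180°.
Leg 5: -5.46° → +26.00°, shortest Δλ = 31.46° (east) — does not cross 180°.
Total crossings: 0.

0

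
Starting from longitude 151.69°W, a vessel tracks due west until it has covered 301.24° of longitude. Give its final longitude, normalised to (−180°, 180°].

Start at -151.69°; shift −301.24° → -452.93°.
-452.93° lies outside (−180°, 180°]; add 360° → -92.93°.

92.93°W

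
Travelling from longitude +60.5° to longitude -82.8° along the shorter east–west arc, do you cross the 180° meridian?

No

Signed shortest Δλ = ((-82.8 − 60.5 + 180) mod 360) − 180 = -143.3°.
Going west by 143.3° from +60.5° reaches -82.8° without touching 180°.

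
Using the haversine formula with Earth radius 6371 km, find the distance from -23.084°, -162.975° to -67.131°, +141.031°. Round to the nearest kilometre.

Δλ = 141.031 − -162.975 = 304.006°; wrapped into (−180°, 180°]: -55.994°.
Δφ = -67.131 − -23.084 = -44.047°.
a = sin²(Δφ/2) + cos φ₁ · cos φ₂ · sin²(Δλ/2) = 0.219396.
c = 2·atan2(√a, √(1−a)) = 0.97495 rad → d = 6371·c ≈ 6211.41 km.

6211 km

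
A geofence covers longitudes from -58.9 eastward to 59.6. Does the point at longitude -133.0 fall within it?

Band width going east from -58.9° to +59.6°: ((59.6 − -58.9) mod 360) = 118.5°.
Offset of -133.0° east of the west edge: ((-133.0 − -58.9) mod 360) = 285.9°.
285.9° > 118.5° ⇒ outside.

No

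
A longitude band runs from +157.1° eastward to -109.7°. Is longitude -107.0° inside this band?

No

Band width going east from +157.1° to -109.7°: ((-109.7 − 157.1) mod 360) = 93.2°.
Offset of -107.0° east of the west edge: ((-107.0 − 157.1) mod 360) = 95.9°.
95.9° > 93.2° ⇒ outside.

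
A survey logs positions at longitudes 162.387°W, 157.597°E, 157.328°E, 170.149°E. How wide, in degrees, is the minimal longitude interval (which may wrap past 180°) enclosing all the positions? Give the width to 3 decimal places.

40.285°

Sort the longitudes: -162.387°, +157.328°, +157.597°, +170.149°.
Eastward gaps between consecutive values (wrapping around): 319.715°, 0.269°, 12.552°, 27.464°.
Largest gap = 319.715° ⇒ minimal covering band is its complement: 360° − 319.715° = 40.285°.
Band runs from +157.328° eastward to -162.387°, crossing the antimeridian.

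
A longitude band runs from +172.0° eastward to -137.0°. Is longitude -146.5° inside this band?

Band width going east from +172.0° to -137.0°: ((-137.0 − 172.0) mod 360) = 51.0°.
Offset of -146.5° east of the west edge: ((-146.5 − 172.0) mod 360) = 41.5°.
41.5° ≤ 51.0° ⇒ inside.

Yes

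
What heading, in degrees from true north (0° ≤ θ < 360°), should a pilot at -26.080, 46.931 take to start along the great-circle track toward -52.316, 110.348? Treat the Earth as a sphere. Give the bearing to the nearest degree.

Δλ = 110.348 − 46.931 = 63.417°.
θ = atan2( sin Δλ · cos φ₂ , cos φ₁ · sin φ₂ − sin φ₁ · cos φ₂ · cos Δλ )
  = atan2(0.54668, -0.59055) = 137.209° → normalised to [0°, 360°): 137.209°.

137°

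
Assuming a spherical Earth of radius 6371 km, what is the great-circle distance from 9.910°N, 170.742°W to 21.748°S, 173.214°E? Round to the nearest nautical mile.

Δλ = 173.214 − -170.742 = 343.956°; wrapped into (−180°, 180°]: -16.044°.
Δφ = -21.748 − 9.910 = -31.658°.
a = sin²(Δφ/2) + cos φ₁ · cos φ₂ · sin²(Δλ/2) = 0.092221.
c = 2·atan2(√a, √(1−a)) = 0.61710 rad → d = 6371·c ≈ 3931.57 km ≈ 2122.88 nmi.

2123 nmi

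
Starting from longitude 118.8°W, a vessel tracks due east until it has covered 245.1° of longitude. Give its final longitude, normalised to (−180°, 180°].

Start at -118.8°; shift +245.1° → +126.3°.
+126.3° already lies in (−180°, 180°].

126.3°E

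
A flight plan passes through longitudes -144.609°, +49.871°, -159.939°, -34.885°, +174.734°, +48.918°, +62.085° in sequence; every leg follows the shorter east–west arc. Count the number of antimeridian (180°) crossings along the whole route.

3

Leg 1: -144.609° → +49.871°, shortest Δλ = -165.52° (west) — crosses 180°.
Leg 2: +49.871° → -159.939°, shortest Δλ = 150.19° (east) — crosses 180°.
Leg 3: -159.939° → -34.885°, shortest Δλ = 125.054° (east) — does not cross 180°.
Leg 4: -34.885° → +174.734°, shortest Δλ = -150.381° (west) — crosses 180°.
Leg 5: +174.734° → +48.918°, shortest Δλ = -125.816° (west) — does not cross 180°.
Leg 6: +48.918° → +62.085°, shortest Δλ = 13.167° (east) — does not cross 180°.
Total crossings: 3.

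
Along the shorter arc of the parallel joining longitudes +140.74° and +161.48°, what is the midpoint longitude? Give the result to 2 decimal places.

Signed shortest Δλ from +140.74° to +161.48° is +20.74°.
Midpoint longitude = +140.74° + (+20.74°)/2 = +140.74° + 10.37° = +151.11°.

+151.11°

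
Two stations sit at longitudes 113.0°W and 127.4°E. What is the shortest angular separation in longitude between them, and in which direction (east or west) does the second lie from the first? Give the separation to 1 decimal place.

Raw difference: 127.4 − -113.0 = 240.4°.
Normalise into (−180°, 180°]: 240.4° − 360° = -119.6°.
Negative ⇒ the second point lies to the west; separation 119.6°.

119.6° west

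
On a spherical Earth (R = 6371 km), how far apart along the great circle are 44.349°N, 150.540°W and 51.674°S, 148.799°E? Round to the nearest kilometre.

Δλ = 148.799 − -150.540 = 299.339°; wrapped into (−180°, 180°]: -60.661°.
Δφ = -51.674 − 44.349 = -96.023°.
a = sin²(Δφ/2) + cos φ₁ · cos φ₂ · sin²(Δλ/2) = 0.665550.
c = 2·atan2(√a, √(1−a)) = 1.90827 rad → d = 6371·c ≈ 12157.56 km.

12158 km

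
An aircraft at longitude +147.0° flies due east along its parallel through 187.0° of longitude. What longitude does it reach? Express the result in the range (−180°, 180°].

-26.0°

Start at +147.0°; shift +187.0° → +334.0°.
+334.0° lies outside (−180°, 180°]; subtract 360° → -26.0°.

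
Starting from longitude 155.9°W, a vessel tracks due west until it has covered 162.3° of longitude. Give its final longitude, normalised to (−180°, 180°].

Start at -155.9°; shift −162.3° → -318.2°.
-318.2° lies outside (−180°, 180°]; add 360° → +41.8°.

41.8°E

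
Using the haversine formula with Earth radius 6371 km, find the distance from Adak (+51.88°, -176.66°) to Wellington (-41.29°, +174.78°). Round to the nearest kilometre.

10393 km

Δλ = 174.78 − -176.66 = 351.44°; wrapped into (−180°, 180°]: -8.56°.
Δφ = -41.29 − 51.88 = -93.17°.
a = sin²(Δφ/2) + cos φ₁ · cos φ₂ · sin²(Δλ/2) = 0.530233.
c = 2·atan2(√a, √(1−a)) = 1.63130 rad → d = 6371·c ≈ 10393.00 km.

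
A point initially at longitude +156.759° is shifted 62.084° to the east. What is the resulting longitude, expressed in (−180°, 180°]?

Start at +156.759°; shift +62.084° → +218.843°.
+218.843° lies outside (−180°, 180°]; subtract 360° → -141.157°.

-141.157°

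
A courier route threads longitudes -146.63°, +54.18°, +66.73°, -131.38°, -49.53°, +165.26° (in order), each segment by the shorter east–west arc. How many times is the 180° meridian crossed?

Leg 1: -146.63° → +54.18°, shortest Δλ = -159.19° (west) — crosses 180°.
Leg 2: +54.18° → +66.73°, shortest Δλ = 12.55° (east) — does not cross 180°.
Leg 3: +66.73° → -131.38°, shortest Δλ = 161.89° (east) — crosses 180°.
Leg 4: -131.38° → -49.53°, shortest Δλ = 81.85° (east) — does not cross 180°.
Leg 5: -49.53° → +165.26°, shortest Δλ = -145.21° (west) — crosses 180°.
Total crossings: 3.

3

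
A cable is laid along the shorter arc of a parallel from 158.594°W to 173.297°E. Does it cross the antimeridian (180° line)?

Naïve |173.297 − -158.594| = 331.891° > 180°, so the shorter arc goes the other way round — across 180°.
Signed shortest Δλ = ((173.297 − -158.594 + 180) mod 360) − 180 = -28.109°.
Going west by 28.109° from -158.594° passes through 180° before reaching +173.297°.

Yes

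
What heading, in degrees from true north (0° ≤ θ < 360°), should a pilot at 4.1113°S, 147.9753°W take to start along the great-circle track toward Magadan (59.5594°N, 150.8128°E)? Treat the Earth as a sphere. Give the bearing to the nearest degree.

333°

Δλ = 150.8128 − -147.9753 = 298.7881°; wrapped into (−180°, 180°]: -61.2119°.
θ = atan2( sin Δλ · cos φ₂ , cos φ₁ · sin φ₂ − sin φ₁ · cos φ₂ · cos Δλ )
  = atan2(-0.44403, 0.87743) = -26.842° → normalised to [0°, 360°): 333.158°.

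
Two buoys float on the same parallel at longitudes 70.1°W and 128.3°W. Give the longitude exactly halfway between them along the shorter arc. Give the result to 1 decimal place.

Signed shortest Δλ from -70.1° to -128.3° is -58.2°.
Midpoint longitude = -70.1° + (-58.2°)/2 = -70.1° − 29.1° = -99.2°.

99.2°W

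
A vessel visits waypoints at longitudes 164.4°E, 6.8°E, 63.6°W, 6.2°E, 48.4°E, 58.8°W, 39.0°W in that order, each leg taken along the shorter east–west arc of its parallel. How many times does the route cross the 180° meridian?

Leg 1: +164.4° → +6.8°, shortest Δλ = -157.6° (west) — does not cross 180°.
Leg 2: +6.8° → -63.6°, shortest Δλ = -70.4° (west) — does not cross 180°.
Leg 3: -63.6° → +6.2°, shortest Δλ = 69.8° (east) — does not cross 180°.
Leg 4: +6.2° → +48.4°, shortest Δλ = 42.2° (east) — does not cross 180°.
Leg 5: +48.4° → -58.8°, shortest Δλ = -107.2° (west) — does not cross 180°.
Leg 6: -58.8° → -39.0°, shortest Δλ = 19.8° (east) — does not cross 180°.
Total crossings: 0.

0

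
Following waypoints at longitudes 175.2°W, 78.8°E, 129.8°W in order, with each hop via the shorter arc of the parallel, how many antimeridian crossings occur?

2

Leg 1: -175.2° → +78.8°, shortest Δλ = -106.0° (west) — crosses 180°.
Leg 2: +78.8° → -129.8°, shortest Δλ = 151.4° (east) — crosses 180°.
Total crossings: 2.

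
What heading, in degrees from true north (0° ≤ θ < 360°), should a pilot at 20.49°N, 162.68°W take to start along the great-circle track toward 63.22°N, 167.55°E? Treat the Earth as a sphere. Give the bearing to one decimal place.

Δλ = 167.55 − -162.68 = 330.23°; wrapped into (−180°, 180°]: -29.77°.
θ = atan2( sin Δλ · cos φ₂ , cos φ₁ · sin φ₂ − sin φ₁ · cos φ₂ · cos Δλ )
  = atan2(-0.22371, 0.69936) = -17.739° → normalised to [0°, 360°): 342.261°.

342.3°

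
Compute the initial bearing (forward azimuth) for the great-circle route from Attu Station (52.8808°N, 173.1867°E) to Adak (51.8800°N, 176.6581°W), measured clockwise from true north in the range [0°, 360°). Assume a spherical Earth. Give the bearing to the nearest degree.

95°

Δλ = -176.6581 − 173.1867 = -349.8448°; wrapped into (−180°, 180°]: 10.1552°.
θ = atan2( sin Δλ · cos φ₂ , cos φ₁ · sin φ₂ − sin φ₁ · cos φ₂ · cos Δλ )
  = atan2(0.10884, -0.00975) = 95.121° → normalised to [0°, 360°): 95.121°.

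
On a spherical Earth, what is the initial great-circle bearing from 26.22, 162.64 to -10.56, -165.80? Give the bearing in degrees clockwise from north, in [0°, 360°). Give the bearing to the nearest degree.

136°

Δλ = -165.80 − 162.64 = -328.44°; wrapped into (−180°, 180°]: 31.56°.
θ = atan2( sin Δλ · cos φ₂ , cos φ₁ · sin φ₂ − sin φ₁ · cos φ₂ · cos Δλ )
  = atan2(0.51453, -0.53450) = 136.091° → normalised to [0°, 360°): 136.091°.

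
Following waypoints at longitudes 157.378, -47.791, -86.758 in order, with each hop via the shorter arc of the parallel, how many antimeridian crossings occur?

Leg 1: +157.378° → -47.791°, shortest Δλ = 154.831° (east) — crosses 180°.
Leg 2: -47.791° → -86.758°, shortest Δλ = -38.967° (west) — does not cross 180°.
Total crossings: 1.

1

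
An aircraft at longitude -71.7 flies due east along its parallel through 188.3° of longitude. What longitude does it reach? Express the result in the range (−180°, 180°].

+116.6°

Start at -71.7°; shift +188.3° → +116.6°.
+116.6° already lies in (−180°, 180°].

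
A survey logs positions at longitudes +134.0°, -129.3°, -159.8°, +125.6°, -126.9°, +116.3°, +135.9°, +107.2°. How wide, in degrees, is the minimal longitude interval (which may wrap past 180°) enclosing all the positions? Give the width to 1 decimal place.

Sort the longitudes: -159.8°, -129.3°, -126.9°, +107.2°, +116.3°, +125.6°, +134.0°, +135.9°.
Eastward gaps between consecutive values (wrapping around): 30.5°, 2.4°, 234.1°, 9.1°, 9.3°, 8.4°, 1.9°, 64.3°.
Largest gap = 234.1° ⇒ minimal covering band is its complement: 360° − 234.1° = 125.9°.
Band runs from +107.2° eastward to -126.9°, crossing the antimeridian.

125.9°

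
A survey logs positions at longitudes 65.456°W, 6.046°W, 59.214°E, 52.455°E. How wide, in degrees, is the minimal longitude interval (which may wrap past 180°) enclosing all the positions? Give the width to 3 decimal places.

124.670°

Sort the longitudes: -65.456°, -6.046°, +52.455°, +59.214°.
Eastward gaps between consecutive values (wrapping around): 59.410°, 58.501°, 6.759°, 235.330°.
Largest gap = 235.330° ⇒ minimal covering band is its complement: 360° − 235.330° = 124.670°.
Band runs from -65.456° eastward to +59.214°.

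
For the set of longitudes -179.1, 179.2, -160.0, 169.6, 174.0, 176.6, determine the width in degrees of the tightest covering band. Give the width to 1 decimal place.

Sort the longitudes: -179.1°, -160.0°, +169.6°, +174.0°, +176.6°, +179.2°.
Eastward gaps between consecutive values (wrapping around): 19.1°, 329.6°, 4.4°, 2.6°, 2.6°, 1.7°.
Largest gap = 329.6° ⇒ minimal covering band is its complement: 360° − 329.6° = 30.4°.
Band runs from +169.6° eastward to -160.0°, crossing the antimeridian.

30.4°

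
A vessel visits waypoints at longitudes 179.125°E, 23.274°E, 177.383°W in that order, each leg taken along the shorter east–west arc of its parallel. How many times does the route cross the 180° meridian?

Leg 1: +179.125° → +23.274°, shortest Δλ = -155.851° (west) — does not cross 180°.
Leg 2: +23.274° → -177.383°, shortest Δλ = 159.343° (east) — crosses 180°.
Total crossings: 1.

1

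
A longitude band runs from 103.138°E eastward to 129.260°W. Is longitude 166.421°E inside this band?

Yes

Band width going east from +103.138° to -129.260°: ((-129.260 − 103.138) mod 360) = 127.602°.
Offset of +166.421° east of the west edge: ((166.421 − 103.138) mod 360) = 63.283°.
63.283° ≤ 127.602° ⇒ inside.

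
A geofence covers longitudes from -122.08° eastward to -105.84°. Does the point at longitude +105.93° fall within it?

No

Band width going east from -122.08° to -105.84°: ((-105.84 − -122.08) mod 360) = 16.24°.
Offset of +105.93° east of the west edge: ((105.93 − -122.08) mod 360) = 228.01°.
228.01° > 16.24° ⇒ outside.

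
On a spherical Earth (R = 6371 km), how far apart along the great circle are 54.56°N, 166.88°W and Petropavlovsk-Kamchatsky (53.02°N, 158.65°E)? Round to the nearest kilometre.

Δλ = 158.65 − -166.88 = 325.53°; wrapped into (−180°, 180°]: -34.47°.
Δφ = 53.02 − 54.56 = -1.54°.
a = sin²(Δφ/2) + cos φ₁ · cos φ₂ · sin²(Δλ/2) = 0.030801.
c = 2·atan2(√a, √(1−a)) = 0.35283 rad → d = 6371·c ≈ 2247.90 km.

2248 km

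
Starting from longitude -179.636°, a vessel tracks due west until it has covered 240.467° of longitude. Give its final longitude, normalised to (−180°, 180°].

-60.103°

Start at -179.636°; shift −240.467° → -420.103°.
-420.103° lies outside (−180°, 180°]; add 360° → -60.103°.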